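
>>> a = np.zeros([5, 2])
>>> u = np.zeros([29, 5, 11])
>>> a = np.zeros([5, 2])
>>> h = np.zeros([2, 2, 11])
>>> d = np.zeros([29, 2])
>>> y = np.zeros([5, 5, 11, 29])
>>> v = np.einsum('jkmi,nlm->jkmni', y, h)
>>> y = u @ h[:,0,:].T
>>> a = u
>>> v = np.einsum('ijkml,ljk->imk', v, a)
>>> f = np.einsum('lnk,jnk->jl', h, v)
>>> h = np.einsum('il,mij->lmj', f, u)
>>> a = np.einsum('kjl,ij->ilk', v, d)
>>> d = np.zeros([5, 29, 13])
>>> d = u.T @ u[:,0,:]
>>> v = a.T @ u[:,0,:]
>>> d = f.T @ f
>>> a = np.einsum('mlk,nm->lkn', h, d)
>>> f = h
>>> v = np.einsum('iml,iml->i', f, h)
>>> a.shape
(29, 11, 2)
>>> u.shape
(29, 5, 11)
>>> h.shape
(2, 29, 11)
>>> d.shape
(2, 2)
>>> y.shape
(29, 5, 2)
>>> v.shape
(2,)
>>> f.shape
(2, 29, 11)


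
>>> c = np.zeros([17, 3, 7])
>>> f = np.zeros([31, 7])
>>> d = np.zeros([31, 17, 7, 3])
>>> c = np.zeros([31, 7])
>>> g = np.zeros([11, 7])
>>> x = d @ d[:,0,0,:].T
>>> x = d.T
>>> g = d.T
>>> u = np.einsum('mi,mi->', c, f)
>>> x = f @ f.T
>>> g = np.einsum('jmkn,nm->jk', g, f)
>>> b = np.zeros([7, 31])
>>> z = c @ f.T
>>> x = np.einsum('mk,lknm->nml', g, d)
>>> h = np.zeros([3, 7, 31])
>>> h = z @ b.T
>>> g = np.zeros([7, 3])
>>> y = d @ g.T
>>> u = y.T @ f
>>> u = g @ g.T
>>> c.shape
(31, 7)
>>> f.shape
(31, 7)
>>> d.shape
(31, 17, 7, 3)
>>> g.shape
(7, 3)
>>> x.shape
(7, 3, 31)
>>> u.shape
(7, 7)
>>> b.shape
(7, 31)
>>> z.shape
(31, 31)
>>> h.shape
(31, 7)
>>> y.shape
(31, 17, 7, 7)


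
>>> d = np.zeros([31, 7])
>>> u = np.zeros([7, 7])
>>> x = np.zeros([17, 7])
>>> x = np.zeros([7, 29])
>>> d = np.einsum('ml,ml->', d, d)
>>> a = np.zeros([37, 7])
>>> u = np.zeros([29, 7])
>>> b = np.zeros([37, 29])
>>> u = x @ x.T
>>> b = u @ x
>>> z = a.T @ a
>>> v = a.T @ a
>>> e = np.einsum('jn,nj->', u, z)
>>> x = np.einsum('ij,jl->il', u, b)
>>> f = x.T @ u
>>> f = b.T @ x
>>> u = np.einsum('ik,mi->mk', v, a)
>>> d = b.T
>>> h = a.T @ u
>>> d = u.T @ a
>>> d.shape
(7, 7)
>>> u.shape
(37, 7)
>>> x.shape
(7, 29)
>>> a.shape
(37, 7)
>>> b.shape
(7, 29)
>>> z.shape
(7, 7)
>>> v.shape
(7, 7)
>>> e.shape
()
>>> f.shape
(29, 29)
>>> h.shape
(7, 7)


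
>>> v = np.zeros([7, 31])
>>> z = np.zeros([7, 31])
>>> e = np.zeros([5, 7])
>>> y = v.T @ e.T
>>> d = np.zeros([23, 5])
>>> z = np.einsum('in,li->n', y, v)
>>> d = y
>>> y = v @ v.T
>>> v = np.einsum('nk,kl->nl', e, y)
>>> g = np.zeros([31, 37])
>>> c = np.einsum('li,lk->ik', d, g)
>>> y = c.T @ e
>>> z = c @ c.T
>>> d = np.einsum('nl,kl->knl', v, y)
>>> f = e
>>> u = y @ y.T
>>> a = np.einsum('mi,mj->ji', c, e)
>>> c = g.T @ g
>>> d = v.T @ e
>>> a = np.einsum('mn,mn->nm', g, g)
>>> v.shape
(5, 7)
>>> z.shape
(5, 5)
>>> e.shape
(5, 7)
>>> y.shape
(37, 7)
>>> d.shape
(7, 7)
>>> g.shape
(31, 37)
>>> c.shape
(37, 37)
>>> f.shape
(5, 7)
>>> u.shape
(37, 37)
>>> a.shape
(37, 31)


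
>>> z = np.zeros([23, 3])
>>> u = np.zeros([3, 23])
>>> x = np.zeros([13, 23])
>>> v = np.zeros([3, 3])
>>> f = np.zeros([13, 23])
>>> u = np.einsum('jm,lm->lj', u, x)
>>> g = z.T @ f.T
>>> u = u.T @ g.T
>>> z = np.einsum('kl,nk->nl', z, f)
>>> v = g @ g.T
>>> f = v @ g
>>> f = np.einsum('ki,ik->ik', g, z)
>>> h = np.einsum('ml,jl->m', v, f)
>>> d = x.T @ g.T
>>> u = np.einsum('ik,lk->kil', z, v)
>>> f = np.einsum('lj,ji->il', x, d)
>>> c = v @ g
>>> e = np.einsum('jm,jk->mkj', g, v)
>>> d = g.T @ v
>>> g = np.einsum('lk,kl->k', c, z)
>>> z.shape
(13, 3)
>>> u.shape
(3, 13, 3)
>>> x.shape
(13, 23)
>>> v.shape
(3, 3)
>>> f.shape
(3, 13)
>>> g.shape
(13,)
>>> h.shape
(3,)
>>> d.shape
(13, 3)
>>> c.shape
(3, 13)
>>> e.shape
(13, 3, 3)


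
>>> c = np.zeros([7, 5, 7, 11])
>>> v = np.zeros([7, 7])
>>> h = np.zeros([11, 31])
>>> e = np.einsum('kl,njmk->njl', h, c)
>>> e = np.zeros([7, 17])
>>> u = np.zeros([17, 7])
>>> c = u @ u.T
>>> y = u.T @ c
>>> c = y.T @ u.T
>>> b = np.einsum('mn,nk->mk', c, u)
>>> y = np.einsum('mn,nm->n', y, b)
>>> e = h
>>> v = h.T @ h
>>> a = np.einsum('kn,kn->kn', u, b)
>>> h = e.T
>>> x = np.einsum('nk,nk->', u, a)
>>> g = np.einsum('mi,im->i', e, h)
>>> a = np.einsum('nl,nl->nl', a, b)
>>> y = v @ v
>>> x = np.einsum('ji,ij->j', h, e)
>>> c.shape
(17, 17)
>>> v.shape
(31, 31)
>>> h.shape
(31, 11)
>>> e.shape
(11, 31)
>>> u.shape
(17, 7)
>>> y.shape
(31, 31)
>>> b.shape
(17, 7)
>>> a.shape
(17, 7)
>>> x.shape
(31,)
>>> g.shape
(31,)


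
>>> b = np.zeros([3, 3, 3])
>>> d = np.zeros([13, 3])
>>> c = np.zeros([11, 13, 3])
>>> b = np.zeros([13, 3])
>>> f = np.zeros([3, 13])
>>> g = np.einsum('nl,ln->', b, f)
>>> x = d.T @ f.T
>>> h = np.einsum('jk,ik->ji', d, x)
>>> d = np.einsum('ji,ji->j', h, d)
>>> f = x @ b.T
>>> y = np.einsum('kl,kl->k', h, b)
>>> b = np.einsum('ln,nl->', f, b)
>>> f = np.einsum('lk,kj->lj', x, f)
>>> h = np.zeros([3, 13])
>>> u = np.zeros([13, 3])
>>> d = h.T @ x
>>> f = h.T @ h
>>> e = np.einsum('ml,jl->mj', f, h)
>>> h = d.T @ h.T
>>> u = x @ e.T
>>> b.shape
()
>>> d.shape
(13, 3)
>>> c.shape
(11, 13, 3)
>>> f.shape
(13, 13)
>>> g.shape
()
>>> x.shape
(3, 3)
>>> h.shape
(3, 3)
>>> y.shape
(13,)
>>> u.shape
(3, 13)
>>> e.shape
(13, 3)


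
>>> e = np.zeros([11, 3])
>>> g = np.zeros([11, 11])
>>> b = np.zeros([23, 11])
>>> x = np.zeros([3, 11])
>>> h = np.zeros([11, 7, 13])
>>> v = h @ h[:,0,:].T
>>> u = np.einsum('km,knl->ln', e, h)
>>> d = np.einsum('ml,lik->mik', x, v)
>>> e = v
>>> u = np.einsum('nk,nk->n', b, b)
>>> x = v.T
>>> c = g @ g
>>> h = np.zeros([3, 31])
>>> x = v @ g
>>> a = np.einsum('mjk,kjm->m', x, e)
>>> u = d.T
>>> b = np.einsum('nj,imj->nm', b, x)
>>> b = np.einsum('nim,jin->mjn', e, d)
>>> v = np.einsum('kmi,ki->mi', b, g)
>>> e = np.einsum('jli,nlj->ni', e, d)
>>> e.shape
(3, 11)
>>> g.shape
(11, 11)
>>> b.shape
(11, 3, 11)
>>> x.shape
(11, 7, 11)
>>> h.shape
(3, 31)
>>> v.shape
(3, 11)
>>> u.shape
(11, 7, 3)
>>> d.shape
(3, 7, 11)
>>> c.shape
(11, 11)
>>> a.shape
(11,)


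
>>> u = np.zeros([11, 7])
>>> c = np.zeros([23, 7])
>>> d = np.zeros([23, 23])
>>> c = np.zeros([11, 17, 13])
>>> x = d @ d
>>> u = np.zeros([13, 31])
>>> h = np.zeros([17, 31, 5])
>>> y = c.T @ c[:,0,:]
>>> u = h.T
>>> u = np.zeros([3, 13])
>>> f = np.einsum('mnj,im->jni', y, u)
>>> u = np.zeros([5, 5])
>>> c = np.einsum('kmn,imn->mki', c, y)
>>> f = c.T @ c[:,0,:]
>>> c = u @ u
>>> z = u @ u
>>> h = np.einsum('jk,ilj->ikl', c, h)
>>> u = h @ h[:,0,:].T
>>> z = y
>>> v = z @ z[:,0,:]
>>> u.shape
(17, 5, 17)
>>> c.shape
(5, 5)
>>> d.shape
(23, 23)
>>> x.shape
(23, 23)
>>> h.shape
(17, 5, 31)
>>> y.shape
(13, 17, 13)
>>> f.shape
(13, 11, 13)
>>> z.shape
(13, 17, 13)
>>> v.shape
(13, 17, 13)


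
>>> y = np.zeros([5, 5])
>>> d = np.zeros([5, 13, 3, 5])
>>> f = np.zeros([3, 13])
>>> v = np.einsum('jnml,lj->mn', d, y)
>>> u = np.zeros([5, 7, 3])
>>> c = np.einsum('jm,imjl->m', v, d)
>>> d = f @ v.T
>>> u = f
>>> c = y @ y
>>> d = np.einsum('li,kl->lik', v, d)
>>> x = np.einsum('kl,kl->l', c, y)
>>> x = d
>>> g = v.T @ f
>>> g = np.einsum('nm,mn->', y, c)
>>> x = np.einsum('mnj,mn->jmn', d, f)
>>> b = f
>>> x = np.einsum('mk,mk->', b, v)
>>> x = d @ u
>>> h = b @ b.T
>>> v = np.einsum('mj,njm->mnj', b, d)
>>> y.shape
(5, 5)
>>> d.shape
(3, 13, 3)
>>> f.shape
(3, 13)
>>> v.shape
(3, 3, 13)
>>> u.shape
(3, 13)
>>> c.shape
(5, 5)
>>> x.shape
(3, 13, 13)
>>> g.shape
()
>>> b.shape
(3, 13)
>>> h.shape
(3, 3)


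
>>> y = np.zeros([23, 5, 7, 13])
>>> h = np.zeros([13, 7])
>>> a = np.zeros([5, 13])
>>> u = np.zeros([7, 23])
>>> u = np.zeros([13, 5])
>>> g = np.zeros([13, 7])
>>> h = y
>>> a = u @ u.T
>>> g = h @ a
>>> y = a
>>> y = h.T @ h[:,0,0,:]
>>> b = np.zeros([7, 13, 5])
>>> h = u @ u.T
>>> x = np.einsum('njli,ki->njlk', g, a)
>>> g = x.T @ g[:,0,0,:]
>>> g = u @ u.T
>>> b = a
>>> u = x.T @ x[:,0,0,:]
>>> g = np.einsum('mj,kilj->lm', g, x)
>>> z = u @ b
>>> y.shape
(13, 7, 5, 13)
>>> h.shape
(13, 13)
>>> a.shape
(13, 13)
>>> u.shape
(13, 7, 5, 13)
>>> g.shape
(7, 13)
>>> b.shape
(13, 13)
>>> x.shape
(23, 5, 7, 13)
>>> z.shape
(13, 7, 5, 13)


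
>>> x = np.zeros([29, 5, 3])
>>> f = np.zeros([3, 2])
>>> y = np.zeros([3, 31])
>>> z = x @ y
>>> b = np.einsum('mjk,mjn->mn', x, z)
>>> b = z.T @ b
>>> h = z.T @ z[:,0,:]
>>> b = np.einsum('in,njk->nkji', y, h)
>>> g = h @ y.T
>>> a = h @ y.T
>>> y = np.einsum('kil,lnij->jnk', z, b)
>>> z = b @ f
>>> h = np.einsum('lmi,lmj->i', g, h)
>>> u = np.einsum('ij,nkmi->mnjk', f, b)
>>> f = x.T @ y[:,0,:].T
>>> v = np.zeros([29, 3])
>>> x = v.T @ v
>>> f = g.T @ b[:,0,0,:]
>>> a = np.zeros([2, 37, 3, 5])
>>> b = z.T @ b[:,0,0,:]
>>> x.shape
(3, 3)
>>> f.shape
(3, 5, 3)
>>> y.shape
(3, 31, 29)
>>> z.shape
(31, 31, 5, 2)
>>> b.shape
(2, 5, 31, 3)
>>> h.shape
(3,)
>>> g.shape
(31, 5, 3)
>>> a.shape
(2, 37, 3, 5)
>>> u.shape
(5, 31, 2, 31)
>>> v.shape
(29, 3)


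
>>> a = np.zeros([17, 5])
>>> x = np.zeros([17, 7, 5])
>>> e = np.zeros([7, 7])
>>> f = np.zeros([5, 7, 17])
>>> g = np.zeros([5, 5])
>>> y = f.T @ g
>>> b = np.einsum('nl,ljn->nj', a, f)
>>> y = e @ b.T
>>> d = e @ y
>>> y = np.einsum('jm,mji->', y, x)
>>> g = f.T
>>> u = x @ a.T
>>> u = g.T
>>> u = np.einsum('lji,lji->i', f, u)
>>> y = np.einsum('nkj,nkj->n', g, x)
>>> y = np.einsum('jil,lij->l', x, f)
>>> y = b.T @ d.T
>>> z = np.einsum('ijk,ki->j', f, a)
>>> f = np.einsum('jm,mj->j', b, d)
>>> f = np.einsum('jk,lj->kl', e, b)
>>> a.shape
(17, 5)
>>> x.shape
(17, 7, 5)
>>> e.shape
(7, 7)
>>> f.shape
(7, 17)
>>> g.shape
(17, 7, 5)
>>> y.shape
(7, 7)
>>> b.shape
(17, 7)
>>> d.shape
(7, 17)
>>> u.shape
(17,)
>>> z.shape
(7,)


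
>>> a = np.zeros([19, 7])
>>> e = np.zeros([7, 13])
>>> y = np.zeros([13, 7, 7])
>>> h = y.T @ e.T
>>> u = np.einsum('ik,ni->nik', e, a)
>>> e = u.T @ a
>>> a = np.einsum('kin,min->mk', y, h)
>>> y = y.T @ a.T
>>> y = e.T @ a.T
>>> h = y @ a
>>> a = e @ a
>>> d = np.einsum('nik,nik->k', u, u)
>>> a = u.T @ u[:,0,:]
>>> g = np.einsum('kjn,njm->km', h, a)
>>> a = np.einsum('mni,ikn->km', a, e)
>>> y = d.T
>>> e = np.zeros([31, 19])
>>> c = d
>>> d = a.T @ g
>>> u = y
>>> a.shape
(7, 13)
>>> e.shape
(31, 19)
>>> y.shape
(13,)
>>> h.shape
(7, 7, 13)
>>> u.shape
(13,)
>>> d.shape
(13, 13)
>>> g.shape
(7, 13)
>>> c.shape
(13,)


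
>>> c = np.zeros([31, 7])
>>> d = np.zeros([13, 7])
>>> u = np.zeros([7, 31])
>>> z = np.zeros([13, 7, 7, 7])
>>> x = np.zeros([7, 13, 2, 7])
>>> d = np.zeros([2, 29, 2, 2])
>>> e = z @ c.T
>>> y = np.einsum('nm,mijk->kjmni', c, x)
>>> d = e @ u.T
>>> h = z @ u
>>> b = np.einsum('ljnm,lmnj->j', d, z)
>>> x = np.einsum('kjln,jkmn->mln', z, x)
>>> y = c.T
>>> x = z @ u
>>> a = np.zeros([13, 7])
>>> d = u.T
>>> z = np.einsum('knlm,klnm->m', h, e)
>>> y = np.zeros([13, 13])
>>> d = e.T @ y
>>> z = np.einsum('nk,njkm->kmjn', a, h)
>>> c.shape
(31, 7)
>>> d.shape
(31, 7, 7, 13)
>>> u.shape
(7, 31)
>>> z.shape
(7, 31, 7, 13)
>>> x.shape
(13, 7, 7, 31)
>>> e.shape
(13, 7, 7, 31)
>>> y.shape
(13, 13)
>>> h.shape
(13, 7, 7, 31)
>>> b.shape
(7,)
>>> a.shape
(13, 7)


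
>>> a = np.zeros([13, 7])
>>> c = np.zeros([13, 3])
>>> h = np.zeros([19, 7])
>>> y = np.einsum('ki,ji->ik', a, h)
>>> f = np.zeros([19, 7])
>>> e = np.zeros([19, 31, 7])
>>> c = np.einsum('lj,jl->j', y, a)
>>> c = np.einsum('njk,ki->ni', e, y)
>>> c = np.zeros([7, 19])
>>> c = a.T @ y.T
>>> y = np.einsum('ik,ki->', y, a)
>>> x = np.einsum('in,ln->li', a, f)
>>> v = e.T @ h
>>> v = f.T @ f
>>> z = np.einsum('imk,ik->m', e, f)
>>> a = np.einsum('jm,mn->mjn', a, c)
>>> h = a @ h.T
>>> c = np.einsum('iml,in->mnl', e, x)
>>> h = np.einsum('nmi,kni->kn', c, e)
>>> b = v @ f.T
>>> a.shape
(7, 13, 7)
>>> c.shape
(31, 13, 7)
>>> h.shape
(19, 31)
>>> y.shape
()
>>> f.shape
(19, 7)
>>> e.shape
(19, 31, 7)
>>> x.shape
(19, 13)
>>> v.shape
(7, 7)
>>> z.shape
(31,)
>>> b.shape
(7, 19)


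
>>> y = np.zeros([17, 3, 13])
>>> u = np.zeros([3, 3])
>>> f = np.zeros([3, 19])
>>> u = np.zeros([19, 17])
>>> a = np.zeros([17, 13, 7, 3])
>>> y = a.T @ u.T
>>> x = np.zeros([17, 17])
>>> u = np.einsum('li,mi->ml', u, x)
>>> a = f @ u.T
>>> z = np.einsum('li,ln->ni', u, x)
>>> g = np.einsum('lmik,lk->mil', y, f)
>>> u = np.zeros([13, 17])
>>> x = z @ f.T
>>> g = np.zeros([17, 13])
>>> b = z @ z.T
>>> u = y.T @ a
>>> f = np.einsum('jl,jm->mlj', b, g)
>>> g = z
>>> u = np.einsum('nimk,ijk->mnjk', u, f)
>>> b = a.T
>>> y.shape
(3, 7, 13, 19)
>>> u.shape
(7, 19, 17, 17)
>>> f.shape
(13, 17, 17)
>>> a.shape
(3, 17)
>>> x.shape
(17, 3)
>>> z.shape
(17, 19)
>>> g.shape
(17, 19)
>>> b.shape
(17, 3)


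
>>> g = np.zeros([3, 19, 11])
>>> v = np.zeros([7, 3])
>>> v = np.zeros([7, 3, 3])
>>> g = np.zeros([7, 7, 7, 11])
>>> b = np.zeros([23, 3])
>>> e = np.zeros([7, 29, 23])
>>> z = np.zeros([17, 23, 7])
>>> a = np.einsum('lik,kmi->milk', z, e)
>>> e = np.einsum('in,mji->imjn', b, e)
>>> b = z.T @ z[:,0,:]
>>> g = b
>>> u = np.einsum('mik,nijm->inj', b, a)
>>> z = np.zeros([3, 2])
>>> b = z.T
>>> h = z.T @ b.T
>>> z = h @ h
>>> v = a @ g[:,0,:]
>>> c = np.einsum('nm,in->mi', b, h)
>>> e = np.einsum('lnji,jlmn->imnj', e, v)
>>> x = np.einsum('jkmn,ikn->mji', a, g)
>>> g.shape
(7, 23, 7)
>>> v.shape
(29, 23, 17, 7)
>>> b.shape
(2, 3)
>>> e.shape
(3, 17, 7, 29)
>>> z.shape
(2, 2)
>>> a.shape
(29, 23, 17, 7)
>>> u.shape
(23, 29, 17)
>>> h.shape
(2, 2)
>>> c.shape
(3, 2)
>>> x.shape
(17, 29, 7)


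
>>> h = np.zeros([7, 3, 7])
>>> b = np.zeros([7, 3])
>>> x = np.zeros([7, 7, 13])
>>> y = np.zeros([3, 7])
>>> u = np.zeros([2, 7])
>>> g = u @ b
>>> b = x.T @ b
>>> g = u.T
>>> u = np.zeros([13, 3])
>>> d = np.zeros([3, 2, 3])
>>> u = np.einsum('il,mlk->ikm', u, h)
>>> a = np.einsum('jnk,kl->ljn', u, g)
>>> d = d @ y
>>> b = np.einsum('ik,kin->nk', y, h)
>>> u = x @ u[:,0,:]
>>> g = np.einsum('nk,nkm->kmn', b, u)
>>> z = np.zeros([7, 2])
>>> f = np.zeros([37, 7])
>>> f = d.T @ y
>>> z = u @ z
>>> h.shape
(7, 3, 7)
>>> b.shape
(7, 7)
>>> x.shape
(7, 7, 13)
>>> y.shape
(3, 7)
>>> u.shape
(7, 7, 7)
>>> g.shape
(7, 7, 7)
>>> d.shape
(3, 2, 7)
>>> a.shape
(2, 13, 7)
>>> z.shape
(7, 7, 2)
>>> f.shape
(7, 2, 7)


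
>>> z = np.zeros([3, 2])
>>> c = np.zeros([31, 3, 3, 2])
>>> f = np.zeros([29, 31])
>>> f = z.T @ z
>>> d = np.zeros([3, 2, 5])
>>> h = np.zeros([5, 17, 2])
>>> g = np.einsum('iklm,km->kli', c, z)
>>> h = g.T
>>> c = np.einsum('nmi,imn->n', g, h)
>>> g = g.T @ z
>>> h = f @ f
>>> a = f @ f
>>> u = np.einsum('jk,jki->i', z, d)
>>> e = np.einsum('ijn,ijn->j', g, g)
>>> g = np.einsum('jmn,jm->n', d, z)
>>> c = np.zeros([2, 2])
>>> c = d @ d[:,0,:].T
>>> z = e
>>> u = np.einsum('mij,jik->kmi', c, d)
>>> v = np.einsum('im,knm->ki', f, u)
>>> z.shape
(3,)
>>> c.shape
(3, 2, 3)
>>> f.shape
(2, 2)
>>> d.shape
(3, 2, 5)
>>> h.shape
(2, 2)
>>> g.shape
(5,)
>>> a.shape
(2, 2)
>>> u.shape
(5, 3, 2)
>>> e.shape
(3,)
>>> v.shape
(5, 2)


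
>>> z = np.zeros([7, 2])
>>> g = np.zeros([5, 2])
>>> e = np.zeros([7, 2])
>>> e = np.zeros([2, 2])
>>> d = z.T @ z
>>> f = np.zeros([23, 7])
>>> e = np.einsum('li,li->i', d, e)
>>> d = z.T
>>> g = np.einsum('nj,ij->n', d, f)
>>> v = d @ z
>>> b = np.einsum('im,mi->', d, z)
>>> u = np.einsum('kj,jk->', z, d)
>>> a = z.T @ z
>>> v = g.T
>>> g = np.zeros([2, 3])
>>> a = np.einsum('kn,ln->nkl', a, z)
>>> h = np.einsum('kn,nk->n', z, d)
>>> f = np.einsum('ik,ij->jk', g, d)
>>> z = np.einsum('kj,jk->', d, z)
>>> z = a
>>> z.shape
(2, 2, 7)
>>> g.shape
(2, 3)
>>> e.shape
(2,)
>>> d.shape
(2, 7)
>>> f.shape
(7, 3)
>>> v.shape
(2,)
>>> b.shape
()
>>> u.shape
()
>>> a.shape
(2, 2, 7)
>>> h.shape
(2,)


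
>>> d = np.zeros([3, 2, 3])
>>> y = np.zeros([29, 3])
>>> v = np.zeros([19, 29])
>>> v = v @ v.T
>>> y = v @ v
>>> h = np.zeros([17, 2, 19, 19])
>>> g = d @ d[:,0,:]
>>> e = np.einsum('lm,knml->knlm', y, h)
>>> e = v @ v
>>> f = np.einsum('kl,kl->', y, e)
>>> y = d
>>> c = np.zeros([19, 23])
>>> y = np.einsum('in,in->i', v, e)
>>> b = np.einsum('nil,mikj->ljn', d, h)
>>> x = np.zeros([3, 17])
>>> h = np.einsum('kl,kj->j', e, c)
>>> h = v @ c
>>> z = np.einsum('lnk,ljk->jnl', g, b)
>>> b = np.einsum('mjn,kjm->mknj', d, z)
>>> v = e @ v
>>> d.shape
(3, 2, 3)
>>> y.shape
(19,)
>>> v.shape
(19, 19)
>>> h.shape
(19, 23)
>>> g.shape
(3, 2, 3)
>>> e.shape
(19, 19)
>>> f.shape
()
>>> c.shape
(19, 23)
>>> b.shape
(3, 19, 3, 2)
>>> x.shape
(3, 17)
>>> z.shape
(19, 2, 3)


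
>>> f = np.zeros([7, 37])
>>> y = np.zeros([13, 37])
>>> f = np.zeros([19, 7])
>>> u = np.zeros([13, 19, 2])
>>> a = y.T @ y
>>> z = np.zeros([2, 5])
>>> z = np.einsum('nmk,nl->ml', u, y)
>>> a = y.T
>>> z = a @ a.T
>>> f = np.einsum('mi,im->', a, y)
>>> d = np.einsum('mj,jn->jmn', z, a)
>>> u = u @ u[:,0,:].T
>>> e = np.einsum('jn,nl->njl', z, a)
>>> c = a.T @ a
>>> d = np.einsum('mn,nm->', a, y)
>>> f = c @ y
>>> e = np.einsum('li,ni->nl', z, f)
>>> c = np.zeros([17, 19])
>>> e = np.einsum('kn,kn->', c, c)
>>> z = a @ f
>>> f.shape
(13, 37)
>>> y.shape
(13, 37)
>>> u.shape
(13, 19, 13)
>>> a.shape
(37, 13)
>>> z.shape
(37, 37)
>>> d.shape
()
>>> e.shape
()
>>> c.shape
(17, 19)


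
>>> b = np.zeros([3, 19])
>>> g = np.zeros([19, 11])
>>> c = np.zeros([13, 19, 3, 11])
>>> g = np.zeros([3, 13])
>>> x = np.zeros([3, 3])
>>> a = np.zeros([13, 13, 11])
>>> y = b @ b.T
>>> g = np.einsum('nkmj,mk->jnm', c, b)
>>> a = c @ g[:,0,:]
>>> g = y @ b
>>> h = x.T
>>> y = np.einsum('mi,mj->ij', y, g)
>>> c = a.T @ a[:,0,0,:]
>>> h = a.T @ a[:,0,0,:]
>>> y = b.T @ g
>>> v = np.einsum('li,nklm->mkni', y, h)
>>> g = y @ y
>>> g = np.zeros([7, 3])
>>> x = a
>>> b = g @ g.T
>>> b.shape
(7, 7)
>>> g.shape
(7, 3)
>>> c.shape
(3, 3, 19, 3)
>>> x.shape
(13, 19, 3, 3)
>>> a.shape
(13, 19, 3, 3)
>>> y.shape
(19, 19)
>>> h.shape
(3, 3, 19, 3)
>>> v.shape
(3, 3, 3, 19)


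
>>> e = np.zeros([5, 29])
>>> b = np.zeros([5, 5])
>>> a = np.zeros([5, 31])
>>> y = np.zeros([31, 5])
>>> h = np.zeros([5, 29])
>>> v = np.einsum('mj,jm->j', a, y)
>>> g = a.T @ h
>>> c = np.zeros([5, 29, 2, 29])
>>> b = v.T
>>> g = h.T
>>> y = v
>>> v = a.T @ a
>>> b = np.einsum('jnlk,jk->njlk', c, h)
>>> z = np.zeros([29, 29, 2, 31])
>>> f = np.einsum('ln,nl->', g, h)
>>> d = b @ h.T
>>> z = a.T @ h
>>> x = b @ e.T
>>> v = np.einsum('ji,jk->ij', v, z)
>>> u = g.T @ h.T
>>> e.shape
(5, 29)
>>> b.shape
(29, 5, 2, 29)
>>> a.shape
(5, 31)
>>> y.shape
(31,)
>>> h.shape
(5, 29)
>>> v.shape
(31, 31)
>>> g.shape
(29, 5)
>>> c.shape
(5, 29, 2, 29)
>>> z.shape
(31, 29)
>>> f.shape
()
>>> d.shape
(29, 5, 2, 5)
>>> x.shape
(29, 5, 2, 5)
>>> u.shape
(5, 5)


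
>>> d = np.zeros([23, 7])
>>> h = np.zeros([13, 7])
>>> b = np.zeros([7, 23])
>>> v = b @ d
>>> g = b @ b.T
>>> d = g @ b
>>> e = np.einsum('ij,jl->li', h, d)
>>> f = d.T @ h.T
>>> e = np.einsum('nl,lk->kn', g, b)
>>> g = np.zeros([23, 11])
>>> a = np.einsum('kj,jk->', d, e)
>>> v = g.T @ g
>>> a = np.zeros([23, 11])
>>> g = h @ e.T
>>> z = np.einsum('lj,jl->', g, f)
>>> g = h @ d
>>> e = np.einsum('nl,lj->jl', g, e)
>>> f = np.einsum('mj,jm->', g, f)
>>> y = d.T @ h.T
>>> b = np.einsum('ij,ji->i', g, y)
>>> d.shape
(7, 23)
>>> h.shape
(13, 7)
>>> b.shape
(13,)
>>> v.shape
(11, 11)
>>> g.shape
(13, 23)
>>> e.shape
(7, 23)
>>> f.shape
()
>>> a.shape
(23, 11)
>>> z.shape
()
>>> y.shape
(23, 13)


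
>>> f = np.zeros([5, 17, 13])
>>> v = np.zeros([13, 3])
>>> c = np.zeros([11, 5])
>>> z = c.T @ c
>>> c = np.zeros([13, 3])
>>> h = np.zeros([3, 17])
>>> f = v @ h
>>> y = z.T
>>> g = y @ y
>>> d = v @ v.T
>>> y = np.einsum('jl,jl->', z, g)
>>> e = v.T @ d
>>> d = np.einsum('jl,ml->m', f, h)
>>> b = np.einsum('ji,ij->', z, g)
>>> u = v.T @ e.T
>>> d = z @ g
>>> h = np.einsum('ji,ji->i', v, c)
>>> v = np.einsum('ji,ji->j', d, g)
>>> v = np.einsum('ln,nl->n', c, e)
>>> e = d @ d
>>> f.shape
(13, 17)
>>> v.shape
(3,)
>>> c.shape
(13, 3)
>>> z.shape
(5, 5)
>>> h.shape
(3,)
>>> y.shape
()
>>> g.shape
(5, 5)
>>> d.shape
(5, 5)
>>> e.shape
(5, 5)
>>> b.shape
()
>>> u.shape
(3, 3)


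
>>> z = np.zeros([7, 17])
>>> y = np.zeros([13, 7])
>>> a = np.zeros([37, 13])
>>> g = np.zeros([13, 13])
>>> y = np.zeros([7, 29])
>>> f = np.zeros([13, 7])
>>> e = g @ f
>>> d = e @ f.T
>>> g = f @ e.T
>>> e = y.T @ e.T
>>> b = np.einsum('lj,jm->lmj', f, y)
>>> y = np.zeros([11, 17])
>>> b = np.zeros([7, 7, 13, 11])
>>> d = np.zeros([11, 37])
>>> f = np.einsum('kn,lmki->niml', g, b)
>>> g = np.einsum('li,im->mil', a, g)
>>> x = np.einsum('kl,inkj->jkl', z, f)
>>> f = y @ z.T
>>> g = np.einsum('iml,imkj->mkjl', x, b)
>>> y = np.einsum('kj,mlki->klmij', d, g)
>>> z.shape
(7, 17)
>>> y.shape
(11, 13, 7, 17, 37)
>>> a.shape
(37, 13)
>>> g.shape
(7, 13, 11, 17)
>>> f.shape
(11, 7)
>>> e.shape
(29, 13)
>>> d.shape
(11, 37)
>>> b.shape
(7, 7, 13, 11)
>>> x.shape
(7, 7, 17)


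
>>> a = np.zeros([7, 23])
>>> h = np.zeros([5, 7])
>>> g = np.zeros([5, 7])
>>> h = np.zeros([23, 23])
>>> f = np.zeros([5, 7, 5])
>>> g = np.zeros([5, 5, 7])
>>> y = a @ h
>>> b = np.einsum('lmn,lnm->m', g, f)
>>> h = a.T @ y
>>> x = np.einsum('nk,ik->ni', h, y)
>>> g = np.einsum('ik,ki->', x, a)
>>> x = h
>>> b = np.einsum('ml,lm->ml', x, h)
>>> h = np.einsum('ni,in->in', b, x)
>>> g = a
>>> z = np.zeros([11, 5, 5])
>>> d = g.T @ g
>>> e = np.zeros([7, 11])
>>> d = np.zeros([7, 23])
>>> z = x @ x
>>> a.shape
(7, 23)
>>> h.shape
(23, 23)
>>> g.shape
(7, 23)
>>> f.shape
(5, 7, 5)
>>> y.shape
(7, 23)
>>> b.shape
(23, 23)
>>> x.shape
(23, 23)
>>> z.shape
(23, 23)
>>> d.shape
(7, 23)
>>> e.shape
(7, 11)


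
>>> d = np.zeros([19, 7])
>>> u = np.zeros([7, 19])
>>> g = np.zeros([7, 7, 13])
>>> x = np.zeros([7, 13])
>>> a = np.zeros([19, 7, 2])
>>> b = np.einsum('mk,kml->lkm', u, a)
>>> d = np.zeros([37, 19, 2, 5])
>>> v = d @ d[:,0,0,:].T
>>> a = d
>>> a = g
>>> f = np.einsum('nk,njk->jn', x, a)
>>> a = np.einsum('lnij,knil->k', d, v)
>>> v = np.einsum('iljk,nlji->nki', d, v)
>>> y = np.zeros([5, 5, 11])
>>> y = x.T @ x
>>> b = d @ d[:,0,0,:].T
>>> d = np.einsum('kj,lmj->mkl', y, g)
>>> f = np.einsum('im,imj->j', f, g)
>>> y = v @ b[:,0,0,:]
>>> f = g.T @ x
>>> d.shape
(7, 13, 7)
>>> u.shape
(7, 19)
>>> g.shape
(7, 7, 13)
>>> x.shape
(7, 13)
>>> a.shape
(37,)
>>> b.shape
(37, 19, 2, 37)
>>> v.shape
(37, 5, 37)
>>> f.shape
(13, 7, 13)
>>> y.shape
(37, 5, 37)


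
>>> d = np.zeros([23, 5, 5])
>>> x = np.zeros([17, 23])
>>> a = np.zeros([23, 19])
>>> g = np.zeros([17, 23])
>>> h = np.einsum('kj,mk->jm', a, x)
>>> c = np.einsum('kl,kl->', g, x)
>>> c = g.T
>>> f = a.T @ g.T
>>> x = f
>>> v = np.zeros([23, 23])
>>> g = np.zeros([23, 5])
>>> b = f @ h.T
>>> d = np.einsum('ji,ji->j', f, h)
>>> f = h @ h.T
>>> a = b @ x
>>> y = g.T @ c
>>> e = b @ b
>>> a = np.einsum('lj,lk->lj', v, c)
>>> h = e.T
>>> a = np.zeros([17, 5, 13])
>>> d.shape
(19,)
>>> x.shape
(19, 17)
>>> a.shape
(17, 5, 13)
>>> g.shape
(23, 5)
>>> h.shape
(19, 19)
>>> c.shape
(23, 17)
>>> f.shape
(19, 19)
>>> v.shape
(23, 23)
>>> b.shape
(19, 19)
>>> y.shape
(5, 17)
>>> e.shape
(19, 19)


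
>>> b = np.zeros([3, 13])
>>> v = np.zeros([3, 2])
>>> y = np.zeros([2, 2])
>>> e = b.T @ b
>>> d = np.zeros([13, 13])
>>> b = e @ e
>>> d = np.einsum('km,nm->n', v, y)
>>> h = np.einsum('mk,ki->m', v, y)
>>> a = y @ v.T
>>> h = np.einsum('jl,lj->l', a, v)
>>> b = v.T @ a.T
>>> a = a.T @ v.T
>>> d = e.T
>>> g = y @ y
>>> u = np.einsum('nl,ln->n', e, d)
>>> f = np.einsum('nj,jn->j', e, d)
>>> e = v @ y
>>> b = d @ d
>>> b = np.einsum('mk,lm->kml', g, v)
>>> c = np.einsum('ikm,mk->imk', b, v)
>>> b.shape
(2, 2, 3)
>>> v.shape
(3, 2)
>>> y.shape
(2, 2)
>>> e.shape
(3, 2)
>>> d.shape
(13, 13)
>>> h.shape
(3,)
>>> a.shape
(3, 3)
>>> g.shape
(2, 2)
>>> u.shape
(13,)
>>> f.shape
(13,)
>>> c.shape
(2, 3, 2)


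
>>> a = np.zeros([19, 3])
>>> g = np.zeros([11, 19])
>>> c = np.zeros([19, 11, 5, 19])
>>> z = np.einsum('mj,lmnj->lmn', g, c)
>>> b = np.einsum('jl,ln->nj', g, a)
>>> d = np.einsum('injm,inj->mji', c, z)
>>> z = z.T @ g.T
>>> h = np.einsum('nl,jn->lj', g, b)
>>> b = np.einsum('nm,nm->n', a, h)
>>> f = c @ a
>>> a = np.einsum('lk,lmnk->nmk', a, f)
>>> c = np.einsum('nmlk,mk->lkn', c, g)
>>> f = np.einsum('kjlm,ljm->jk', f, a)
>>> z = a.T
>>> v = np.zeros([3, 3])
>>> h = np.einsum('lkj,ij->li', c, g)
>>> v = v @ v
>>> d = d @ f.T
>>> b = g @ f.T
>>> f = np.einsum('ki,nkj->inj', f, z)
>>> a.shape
(5, 11, 3)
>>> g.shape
(11, 19)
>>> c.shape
(5, 19, 19)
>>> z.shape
(3, 11, 5)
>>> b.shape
(11, 11)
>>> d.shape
(19, 5, 11)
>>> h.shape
(5, 11)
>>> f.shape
(19, 3, 5)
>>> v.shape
(3, 3)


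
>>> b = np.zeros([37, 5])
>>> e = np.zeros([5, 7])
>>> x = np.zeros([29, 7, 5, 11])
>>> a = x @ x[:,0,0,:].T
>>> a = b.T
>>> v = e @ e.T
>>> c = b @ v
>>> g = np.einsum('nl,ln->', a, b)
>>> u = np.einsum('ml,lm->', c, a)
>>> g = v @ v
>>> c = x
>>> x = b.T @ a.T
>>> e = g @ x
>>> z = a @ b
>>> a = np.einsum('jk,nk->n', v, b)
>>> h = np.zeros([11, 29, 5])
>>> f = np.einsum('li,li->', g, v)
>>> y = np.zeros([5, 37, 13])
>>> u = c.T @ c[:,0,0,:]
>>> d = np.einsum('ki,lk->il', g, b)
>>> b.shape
(37, 5)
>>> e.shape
(5, 5)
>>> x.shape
(5, 5)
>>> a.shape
(37,)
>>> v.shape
(5, 5)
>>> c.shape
(29, 7, 5, 11)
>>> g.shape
(5, 5)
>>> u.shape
(11, 5, 7, 11)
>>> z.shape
(5, 5)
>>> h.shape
(11, 29, 5)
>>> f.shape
()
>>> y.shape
(5, 37, 13)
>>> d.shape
(5, 37)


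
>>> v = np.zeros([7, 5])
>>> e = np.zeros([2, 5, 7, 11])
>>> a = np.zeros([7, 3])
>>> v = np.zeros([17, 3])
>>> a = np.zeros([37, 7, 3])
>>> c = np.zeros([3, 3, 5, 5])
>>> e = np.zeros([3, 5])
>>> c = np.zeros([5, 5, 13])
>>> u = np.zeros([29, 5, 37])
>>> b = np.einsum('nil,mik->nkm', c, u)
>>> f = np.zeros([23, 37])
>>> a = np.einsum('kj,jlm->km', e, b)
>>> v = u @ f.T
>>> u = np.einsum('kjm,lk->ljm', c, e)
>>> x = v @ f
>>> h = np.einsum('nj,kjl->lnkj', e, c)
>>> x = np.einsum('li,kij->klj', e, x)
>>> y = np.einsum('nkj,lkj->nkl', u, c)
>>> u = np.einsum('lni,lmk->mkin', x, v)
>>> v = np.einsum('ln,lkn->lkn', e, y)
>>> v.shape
(3, 5, 5)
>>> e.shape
(3, 5)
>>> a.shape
(3, 29)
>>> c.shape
(5, 5, 13)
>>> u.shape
(5, 23, 37, 3)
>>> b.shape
(5, 37, 29)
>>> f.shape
(23, 37)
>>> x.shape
(29, 3, 37)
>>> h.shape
(13, 3, 5, 5)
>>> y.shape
(3, 5, 5)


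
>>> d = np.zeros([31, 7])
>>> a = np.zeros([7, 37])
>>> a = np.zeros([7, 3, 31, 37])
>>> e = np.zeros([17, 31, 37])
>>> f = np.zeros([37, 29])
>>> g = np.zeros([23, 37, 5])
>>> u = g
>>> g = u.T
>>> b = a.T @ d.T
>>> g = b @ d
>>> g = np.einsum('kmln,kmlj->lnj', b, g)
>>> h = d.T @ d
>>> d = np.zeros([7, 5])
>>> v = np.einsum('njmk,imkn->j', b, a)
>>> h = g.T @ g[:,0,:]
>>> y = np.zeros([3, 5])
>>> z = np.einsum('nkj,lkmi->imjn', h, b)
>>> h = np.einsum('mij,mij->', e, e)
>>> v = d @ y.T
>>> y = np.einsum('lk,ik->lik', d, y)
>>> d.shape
(7, 5)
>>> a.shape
(7, 3, 31, 37)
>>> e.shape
(17, 31, 37)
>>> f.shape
(37, 29)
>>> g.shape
(3, 31, 7)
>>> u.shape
(23, 37, 5)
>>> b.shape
(37, 31, 3, 31)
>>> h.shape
()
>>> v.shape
(7, 3)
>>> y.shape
(7, 3, 5)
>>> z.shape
(31, 3, 7, 7)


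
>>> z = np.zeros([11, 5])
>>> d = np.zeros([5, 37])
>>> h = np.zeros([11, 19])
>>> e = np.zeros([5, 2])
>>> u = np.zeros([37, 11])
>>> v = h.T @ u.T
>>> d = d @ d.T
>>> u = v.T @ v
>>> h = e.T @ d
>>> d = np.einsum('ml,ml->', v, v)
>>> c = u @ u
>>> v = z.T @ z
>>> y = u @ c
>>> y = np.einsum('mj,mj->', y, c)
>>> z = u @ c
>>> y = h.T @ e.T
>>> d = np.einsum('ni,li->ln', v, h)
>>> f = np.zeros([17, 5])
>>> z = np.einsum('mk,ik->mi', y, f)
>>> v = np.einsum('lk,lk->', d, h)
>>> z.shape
(5, 17)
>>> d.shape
(2, 5)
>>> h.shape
(2, 5)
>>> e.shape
(5, 2)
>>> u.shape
(37, 37)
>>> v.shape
()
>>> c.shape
(37, 37)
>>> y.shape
(5, 5)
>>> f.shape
(17, 5)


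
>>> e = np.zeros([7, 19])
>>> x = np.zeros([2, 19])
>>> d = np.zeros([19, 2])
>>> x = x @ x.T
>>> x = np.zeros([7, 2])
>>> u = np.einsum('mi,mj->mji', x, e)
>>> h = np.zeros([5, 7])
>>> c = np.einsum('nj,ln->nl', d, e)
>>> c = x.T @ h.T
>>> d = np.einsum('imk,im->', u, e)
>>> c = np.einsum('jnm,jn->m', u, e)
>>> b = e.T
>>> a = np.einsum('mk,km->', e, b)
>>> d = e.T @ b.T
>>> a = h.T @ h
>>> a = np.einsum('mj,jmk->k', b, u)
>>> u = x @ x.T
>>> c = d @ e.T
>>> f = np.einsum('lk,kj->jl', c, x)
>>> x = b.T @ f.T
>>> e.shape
(7, 19)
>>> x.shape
(7, 2)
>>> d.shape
(19, 19)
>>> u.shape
(7, 7)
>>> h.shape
(5, 7)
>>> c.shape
(19, 7)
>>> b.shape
(19, 7)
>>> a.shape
(2,)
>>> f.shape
(2, 19)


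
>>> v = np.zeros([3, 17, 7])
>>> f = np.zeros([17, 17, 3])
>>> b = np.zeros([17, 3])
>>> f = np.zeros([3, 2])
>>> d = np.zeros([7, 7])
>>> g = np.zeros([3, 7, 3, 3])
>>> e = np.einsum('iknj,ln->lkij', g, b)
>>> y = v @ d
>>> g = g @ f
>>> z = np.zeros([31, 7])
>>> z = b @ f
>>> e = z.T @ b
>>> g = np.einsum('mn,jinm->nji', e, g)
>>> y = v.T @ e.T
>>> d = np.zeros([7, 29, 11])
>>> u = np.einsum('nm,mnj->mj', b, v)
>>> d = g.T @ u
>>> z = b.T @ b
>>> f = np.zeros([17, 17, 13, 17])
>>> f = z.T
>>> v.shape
(3, 17, 7)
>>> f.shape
(3, 3)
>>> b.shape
(17, 3)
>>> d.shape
(7, 3, 7)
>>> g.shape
(3, 3, 7)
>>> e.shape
(2, 3)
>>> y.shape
(7, 17, 2)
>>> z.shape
(3, 3)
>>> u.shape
(3, 7)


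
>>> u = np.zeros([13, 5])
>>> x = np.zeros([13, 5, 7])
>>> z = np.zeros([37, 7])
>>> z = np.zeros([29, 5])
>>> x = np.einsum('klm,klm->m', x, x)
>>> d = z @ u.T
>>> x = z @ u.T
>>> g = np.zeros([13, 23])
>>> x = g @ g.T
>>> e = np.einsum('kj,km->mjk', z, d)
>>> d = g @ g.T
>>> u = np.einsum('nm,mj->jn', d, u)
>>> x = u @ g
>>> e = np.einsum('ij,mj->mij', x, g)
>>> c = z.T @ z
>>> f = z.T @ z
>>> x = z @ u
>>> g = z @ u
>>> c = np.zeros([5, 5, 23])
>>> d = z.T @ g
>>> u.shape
(5, 13)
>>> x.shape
(29, 13)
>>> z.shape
(29, 5)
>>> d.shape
(5, 13)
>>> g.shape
(29, 13)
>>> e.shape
(13, 5, 23)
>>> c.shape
(5, 5, 23)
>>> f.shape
(5, 5)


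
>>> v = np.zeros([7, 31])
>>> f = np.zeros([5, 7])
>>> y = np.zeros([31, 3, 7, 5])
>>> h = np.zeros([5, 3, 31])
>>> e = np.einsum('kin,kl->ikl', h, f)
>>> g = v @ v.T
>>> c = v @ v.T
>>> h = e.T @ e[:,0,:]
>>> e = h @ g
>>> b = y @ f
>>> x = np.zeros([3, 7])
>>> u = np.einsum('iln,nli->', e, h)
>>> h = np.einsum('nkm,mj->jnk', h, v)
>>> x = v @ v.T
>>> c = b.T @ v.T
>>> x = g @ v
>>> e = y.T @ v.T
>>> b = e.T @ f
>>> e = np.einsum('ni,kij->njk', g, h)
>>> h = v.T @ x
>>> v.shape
(7, 31)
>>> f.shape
(5, 7)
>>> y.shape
(31, 3, 7, 5)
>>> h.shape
(31, 31)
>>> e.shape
(7, 5, 31)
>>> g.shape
(7, 7)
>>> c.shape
(7, 7, 3, 7)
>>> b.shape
(7, 3, 7, 7)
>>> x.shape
(7, 31)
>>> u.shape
()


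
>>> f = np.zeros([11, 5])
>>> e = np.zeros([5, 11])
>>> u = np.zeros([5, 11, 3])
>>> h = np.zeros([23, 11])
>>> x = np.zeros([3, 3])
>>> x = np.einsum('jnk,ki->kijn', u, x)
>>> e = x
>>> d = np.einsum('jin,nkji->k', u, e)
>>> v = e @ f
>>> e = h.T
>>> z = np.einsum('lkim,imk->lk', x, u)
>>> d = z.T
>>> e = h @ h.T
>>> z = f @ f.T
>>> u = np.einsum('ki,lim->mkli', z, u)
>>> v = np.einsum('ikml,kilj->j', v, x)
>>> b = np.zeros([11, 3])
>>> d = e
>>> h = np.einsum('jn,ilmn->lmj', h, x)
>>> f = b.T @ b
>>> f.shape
(3, 3)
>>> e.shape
(23, 23)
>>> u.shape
(3, 11, 5, 11)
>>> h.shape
(3, 5, 23)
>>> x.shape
(3, 3, 5, 11)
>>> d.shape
(23, 23)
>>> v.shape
(11,)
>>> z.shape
(11, 11)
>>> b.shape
(11, 3)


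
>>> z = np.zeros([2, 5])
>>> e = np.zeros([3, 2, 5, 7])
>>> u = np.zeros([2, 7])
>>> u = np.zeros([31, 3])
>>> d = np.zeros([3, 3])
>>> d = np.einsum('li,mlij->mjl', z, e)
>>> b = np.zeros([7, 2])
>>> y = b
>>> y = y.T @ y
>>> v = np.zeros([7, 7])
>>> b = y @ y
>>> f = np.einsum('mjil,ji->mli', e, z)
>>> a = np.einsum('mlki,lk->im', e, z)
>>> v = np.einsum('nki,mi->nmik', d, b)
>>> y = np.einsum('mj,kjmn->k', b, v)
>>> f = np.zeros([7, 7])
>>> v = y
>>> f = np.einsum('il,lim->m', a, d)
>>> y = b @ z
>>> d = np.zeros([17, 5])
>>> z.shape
(2, 5)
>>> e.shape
(3, 2, 5, 7)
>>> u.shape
(31, 3)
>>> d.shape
(17, 5)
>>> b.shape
(2, 2)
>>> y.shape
(2, 5)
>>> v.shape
(3,)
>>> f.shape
(2,)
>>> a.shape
(7, 3)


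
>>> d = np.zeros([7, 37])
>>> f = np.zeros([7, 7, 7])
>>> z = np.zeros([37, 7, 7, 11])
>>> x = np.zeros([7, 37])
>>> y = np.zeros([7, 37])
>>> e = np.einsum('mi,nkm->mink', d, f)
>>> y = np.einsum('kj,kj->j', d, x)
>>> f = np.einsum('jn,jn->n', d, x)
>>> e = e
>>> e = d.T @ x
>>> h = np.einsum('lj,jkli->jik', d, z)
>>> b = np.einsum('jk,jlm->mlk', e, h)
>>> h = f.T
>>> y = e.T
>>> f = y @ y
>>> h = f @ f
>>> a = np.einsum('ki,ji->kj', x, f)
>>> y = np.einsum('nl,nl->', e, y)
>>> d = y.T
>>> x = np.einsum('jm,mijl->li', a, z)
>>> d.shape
()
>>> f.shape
(37, 37)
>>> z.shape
(37, 7, 7, 11)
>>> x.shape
(11, 7)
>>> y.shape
()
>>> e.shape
(37, 37)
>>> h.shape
(37, 37)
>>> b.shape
(7, 11, 37)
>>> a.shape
(7, 37)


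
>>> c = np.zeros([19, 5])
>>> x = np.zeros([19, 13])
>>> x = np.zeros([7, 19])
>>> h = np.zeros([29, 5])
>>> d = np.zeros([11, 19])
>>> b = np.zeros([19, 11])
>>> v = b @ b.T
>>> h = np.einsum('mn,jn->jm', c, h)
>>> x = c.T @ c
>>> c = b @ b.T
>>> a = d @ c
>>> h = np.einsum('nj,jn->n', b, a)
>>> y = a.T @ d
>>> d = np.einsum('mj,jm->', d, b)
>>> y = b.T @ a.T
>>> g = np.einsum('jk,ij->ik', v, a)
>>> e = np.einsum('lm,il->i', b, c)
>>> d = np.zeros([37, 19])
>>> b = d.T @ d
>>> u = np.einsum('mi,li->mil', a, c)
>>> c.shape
(19, 19)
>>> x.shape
(5, 5)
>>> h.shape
(19,)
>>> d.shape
(37, 19)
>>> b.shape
(19, 19)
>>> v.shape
(19, 19)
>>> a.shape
(11, 19)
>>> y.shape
(11, 11)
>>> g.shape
(11, 19)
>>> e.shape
(19,)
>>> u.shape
(11, 19, 19)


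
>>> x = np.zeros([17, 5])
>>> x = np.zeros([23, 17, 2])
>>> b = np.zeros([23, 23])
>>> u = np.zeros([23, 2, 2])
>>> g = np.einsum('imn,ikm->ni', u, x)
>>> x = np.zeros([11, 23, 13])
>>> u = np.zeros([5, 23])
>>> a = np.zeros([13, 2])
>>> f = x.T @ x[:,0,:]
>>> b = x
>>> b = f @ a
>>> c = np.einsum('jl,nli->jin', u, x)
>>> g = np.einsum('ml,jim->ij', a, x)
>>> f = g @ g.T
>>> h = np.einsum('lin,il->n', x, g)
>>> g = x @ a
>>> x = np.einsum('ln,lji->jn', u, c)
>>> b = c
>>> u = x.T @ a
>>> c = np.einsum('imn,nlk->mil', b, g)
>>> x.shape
(13, 23)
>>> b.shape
(5, 13, 11)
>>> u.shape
(23, 2)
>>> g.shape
(11, 23, 2)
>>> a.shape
(13, 2)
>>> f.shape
(23, 23)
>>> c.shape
(13, 5, 23)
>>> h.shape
(13,)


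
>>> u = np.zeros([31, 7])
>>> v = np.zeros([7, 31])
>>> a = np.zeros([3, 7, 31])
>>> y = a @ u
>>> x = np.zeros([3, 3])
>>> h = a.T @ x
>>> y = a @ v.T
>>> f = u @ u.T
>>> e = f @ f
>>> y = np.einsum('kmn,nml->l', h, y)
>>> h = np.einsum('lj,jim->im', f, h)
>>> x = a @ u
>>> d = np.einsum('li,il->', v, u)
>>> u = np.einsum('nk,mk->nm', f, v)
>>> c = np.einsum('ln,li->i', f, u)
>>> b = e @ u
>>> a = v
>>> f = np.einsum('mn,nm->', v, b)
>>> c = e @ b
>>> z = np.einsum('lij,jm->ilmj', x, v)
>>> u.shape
(31, 7)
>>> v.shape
(7, 31)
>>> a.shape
(7, 31)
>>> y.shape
(7,)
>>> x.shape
(3, 7, 7)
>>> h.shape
(7, 3)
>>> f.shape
()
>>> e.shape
(31, 31)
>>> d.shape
()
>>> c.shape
(31, 7)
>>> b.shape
(31, 7)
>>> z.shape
(7, 3, 31, 7)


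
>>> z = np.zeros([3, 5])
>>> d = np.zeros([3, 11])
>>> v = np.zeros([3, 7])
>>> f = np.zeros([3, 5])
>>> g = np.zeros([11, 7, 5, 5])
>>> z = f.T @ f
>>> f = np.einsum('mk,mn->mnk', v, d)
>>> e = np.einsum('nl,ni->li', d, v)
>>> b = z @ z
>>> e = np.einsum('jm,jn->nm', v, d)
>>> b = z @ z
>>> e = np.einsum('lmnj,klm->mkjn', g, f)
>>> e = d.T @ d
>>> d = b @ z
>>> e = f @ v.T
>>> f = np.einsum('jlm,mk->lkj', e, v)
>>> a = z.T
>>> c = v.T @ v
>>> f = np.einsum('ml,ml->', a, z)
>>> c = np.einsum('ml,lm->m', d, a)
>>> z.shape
(5, 5)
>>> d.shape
(5, 5)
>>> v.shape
(3, 7)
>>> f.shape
()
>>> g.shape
(11, 7, 5, 5)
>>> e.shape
(3, 11, 3)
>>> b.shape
(5, 5)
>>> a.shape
(5, 5)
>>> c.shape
(5,)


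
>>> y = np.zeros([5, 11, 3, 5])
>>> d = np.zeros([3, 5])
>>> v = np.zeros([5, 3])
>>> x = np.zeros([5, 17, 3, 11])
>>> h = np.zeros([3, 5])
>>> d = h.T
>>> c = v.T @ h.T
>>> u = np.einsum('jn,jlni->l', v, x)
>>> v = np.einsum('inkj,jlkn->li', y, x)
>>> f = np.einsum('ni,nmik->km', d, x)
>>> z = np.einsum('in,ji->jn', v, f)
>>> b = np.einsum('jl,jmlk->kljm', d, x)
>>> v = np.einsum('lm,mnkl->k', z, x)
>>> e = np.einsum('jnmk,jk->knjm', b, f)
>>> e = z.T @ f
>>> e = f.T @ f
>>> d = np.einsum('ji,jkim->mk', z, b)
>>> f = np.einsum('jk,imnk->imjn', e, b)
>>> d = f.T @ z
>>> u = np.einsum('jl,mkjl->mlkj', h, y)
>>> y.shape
(5, 11, 3, 5)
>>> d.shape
(5, 17, 3, 5)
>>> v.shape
(3,)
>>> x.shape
(5, 17, 3, 11)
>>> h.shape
(3, 5)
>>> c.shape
(3, 3)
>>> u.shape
(5, 5, 11, 3)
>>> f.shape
(11, 3, 17, 5)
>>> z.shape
(11, 5)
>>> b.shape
(11, 3, 5, 17)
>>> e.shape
(17, 17)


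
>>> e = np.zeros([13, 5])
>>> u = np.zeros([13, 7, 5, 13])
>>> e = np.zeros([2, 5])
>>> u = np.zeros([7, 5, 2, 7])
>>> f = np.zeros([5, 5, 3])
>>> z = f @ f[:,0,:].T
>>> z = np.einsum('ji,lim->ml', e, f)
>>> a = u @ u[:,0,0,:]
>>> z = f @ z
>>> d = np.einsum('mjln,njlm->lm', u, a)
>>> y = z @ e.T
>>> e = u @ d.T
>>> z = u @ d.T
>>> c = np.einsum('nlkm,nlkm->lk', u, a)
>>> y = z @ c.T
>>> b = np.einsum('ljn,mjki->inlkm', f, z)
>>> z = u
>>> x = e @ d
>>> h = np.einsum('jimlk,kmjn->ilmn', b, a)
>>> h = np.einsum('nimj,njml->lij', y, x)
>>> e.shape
(7, 5, 2, 2)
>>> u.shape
(7, 5, 2, 7)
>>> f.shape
(5, 5, 3)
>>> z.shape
(7, 5, 2, 7)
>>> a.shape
(7, 5, 2, 7)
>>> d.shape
(2, 7)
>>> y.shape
(7, 5, 2, 5)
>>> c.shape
(5, 2)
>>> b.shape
(2, 3, 5, 2, 7)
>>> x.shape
(7, 5, 2, 7)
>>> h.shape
(7, 5, 5)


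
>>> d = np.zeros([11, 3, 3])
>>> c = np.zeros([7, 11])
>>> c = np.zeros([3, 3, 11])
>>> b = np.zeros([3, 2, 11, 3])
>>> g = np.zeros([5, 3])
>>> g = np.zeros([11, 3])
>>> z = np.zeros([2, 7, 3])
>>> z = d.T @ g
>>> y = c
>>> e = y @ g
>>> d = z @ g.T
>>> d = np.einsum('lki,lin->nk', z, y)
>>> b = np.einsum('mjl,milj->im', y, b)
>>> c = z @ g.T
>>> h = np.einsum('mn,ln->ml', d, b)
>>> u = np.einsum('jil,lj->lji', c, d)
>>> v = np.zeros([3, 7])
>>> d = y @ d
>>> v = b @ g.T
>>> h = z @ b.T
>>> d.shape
(3, 3, 3)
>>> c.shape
(3, 3, 11)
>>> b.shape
(2, 3)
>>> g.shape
(11, 3)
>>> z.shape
(3, 3, 3)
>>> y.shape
(3, 3, 11)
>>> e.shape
(3, 3, 3)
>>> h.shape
(3, 3, 2)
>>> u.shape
(11, 3, 3)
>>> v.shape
(2, 11)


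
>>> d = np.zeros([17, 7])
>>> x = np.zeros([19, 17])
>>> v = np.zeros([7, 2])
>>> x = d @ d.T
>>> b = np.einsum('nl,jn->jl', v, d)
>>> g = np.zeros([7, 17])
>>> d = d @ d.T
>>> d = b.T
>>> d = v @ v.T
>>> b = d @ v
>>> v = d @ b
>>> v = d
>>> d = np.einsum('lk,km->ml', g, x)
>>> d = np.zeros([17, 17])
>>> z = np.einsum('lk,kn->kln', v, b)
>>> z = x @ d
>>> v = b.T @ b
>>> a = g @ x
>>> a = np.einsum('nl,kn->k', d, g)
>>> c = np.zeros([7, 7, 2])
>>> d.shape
(17, 17)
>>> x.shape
(17, 17)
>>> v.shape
(2, 2)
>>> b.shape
(7, 2)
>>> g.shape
(7, 17)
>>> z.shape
(17, 17)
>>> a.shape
(7,)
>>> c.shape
(7, 7, 2)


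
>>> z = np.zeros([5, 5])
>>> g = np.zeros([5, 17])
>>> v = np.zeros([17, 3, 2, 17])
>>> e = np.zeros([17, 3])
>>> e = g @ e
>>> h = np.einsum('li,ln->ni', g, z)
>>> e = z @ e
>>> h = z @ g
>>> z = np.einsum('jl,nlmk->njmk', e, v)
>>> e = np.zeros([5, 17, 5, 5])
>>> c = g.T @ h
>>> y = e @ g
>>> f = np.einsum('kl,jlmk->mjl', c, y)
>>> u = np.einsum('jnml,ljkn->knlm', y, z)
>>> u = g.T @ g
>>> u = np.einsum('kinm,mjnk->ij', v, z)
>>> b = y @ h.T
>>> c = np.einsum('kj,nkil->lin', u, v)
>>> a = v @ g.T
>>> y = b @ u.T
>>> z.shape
(17, 5, 2, 17)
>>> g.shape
(5, 17)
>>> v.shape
(17, 3, 2, 17)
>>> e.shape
(5, 17, 5, 5)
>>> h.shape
(5, 17)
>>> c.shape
(17, 2, 17)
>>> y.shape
(5, 17, 5, 3)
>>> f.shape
(5, 5, 17)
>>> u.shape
(3, 5)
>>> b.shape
(5, 17, 5, 5)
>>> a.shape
(17, 3, 2, 5)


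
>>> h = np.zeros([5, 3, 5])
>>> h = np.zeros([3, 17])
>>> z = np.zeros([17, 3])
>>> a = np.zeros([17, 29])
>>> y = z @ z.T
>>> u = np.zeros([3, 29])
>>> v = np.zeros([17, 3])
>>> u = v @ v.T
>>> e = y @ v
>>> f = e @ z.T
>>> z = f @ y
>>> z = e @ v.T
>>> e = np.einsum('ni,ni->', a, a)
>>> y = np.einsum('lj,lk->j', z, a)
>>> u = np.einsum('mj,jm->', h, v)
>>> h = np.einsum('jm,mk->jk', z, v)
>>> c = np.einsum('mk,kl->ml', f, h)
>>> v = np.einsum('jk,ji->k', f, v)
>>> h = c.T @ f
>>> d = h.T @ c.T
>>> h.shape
(3, 17)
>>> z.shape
(17, 17)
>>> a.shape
(17, 29)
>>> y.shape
(17,)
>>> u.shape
()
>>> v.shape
(17,)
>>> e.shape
()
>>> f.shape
(17, 17)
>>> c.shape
(17, 3)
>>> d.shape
(17, 17)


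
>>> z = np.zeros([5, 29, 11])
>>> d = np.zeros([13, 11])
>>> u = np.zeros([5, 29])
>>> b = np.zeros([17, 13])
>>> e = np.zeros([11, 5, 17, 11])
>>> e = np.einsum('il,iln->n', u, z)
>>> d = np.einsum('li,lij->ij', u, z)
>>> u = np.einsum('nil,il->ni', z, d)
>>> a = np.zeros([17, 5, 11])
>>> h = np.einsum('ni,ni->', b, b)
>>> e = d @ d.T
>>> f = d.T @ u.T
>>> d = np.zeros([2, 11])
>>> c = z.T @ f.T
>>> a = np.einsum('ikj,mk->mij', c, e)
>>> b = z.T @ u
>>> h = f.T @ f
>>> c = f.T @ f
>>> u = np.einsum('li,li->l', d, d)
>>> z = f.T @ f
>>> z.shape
(5, 5)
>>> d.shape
(2, 11)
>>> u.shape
(2,)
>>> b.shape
(11, 29, 29)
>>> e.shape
(29, 29)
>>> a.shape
(29, 11, 11)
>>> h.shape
(5, 5)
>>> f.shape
(11, 5)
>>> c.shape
(5, 5)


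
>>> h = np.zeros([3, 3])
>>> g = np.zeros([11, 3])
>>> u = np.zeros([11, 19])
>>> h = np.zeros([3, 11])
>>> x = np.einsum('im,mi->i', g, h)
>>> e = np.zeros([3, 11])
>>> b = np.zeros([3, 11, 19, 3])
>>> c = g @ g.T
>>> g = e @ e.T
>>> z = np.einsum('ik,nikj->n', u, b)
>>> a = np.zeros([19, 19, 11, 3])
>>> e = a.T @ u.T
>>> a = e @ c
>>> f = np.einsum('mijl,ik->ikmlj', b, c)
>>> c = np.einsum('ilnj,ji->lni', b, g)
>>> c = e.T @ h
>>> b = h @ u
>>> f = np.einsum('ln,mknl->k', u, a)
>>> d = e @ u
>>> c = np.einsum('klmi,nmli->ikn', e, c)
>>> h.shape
(3, 11)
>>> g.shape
(3, 3)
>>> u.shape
(11, 19)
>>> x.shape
(11,)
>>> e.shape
(3, 11, 19, 11)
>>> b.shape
(3, 19)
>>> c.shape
(11, 3, 11)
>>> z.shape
(3,)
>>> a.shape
(3, 11, 19, 11)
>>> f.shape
(11,)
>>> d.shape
(3, 11, 19, 19)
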